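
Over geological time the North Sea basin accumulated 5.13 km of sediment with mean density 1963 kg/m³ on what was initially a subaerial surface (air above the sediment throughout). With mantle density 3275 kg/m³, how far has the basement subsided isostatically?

3.07 km

Subaerial load: s = t ρ_sed / ρ_m = 5.13 km × 1963/3275 = 3.07 km.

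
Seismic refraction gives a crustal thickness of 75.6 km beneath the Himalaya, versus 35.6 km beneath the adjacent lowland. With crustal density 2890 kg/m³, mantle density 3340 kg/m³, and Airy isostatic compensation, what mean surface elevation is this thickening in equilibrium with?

Excess crust Δ = 75.6 km − 35.6 km = 40 km, split between elevation h and root r with h + r = Δ.
Airy balance ρ_c h = (ρ_m − ρ_c) r gives r = h ρ_c/(ρ_m − ρ_c), so h (1 + ρ_c/(ρ_m − ρ_c)) = Δ, i.e. h = Δ (ρ_m − ρ_c)/ρ_m.
h = 40 km × 450/3340 = 5.39 km.

5.39 km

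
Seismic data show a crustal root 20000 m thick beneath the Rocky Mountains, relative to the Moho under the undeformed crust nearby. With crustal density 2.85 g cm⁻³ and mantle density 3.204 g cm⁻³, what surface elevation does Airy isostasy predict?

Equating mass per unit area of the two columns: ρ_c h = (ρ_m − ρ_c) r.
h = r (ρ_m − ρ_c) / ρ_c = 20000 m × (3.204 − 2.85) / 2.85 = 2480 m.

2480 m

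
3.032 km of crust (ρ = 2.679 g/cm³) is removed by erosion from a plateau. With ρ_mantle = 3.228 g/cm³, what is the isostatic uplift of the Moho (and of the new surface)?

2.52 km

Unloading: uplift u = e ρ_c/ρ_m = 3.032 km × 2.679/3.228 = 2.52 km.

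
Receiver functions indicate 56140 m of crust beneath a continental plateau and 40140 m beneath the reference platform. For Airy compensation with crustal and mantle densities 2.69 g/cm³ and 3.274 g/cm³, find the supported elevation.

Excess crust Δ = 56140 m − 40140 m = 16000 m, split between elevation h and root r with h + r = Δ.
Airy balance ρ_c h = (ρ_m − ρ_c) r gives r = h ρ_c/(ρ_m − ρ_c), so h (1 + ρ_c/(ρ_m − ρ_c)) = Δ, i.e. h = Δ (ρ_m − ρ_c)/ρ_m.
h = 16000 m × 0.584/3.274 = 2850 m.

2850 m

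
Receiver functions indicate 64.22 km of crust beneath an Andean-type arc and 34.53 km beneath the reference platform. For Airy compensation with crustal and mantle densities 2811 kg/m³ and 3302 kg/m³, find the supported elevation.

Excess crust Δ = 64.22 km − 34.53 km = 29.69 km, split between elevation h and root r with h + r = Δ.
Airy balance ρ_c h = (ρ_m − ρ_c) r gives r = h ρ_c/(ρ_m − ρ_c), so h (1 + ρ_c/(ρ_m − ρ_c)) = Δ, i.e. h = Δ (ρ_m − ρ_c)/ρ_m.
h = 29.69 km × 491/3302 = 4.41 km.

4.41 km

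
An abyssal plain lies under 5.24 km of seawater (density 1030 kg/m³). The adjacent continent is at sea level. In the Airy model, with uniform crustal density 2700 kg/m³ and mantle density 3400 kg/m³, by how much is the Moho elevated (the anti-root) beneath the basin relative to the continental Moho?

12.5 km

By Archimedes' principle applied to the lithosphere: replacing crust with seawater at the top is compensated by replacing crust with mantle at the base: d (ρ_c − ρ_w) = a (ρ_m − ρ_c).
a = d (ρ_c − ρ_w)/(ρ_m − ρ_c) = 5.24 km × 1670/700 = 12.5 km.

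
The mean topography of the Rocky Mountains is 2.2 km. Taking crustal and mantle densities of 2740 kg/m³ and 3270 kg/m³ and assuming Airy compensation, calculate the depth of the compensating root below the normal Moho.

For local isostatic compensation: the weight of the topography is balanced by the buoyancy of the root, ρ_c h = (ρ_m − ρ_c) r.
r = h · ρ_c / (ρ_m − ρ_c) = 2.2 km × 2740 / (3270 − 2740) = 11.4 km.

11.4 km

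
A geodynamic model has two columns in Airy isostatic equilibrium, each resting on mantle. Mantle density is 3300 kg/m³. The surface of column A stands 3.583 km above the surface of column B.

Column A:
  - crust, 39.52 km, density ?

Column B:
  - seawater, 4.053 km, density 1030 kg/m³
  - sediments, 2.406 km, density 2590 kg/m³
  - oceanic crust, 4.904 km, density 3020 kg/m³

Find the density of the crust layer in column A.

Take the compensation level at the base of the deeper column (depth z_c below the surface of column A) and equate Σ ρ_i t_i down to z_c; mantle fills any gap and the z_c terms cancel.
Column A: 39.52×ρ + (z_c − 39.52)×3300
Column B: 3.583×0 + 4.053×1030 + 2.406×2590 + 4.904×3020 + (z_c − 3.583 − 11.363)×3300
The z_c×3300 term appears on both sides and cancels. Collect the known terms of each column as K = Σ(ρt)_known − 3300 × (depth of known layers): K_A = 0 − 3300×39.52 = −130416; K_B = 25216.21 − 3300×(3.583 + 11.363) = −24105.59.
Balance: K_A + 39.52×ρ = K_B, so ρ = (K_B − K_A)/39.52 = 106310/39.52 = 2690 kg/m³.

2690 kg/m³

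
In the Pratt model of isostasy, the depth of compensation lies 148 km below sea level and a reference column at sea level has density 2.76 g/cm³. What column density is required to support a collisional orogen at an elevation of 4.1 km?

2.69 g/cm³

Pratt balance: ρ_ref D = ρ (D + h).
ρ = ρ_ref D/(D + h) = 2.76 × 148 km/(148 km + 4.1 km) = 2.69 g/cm³.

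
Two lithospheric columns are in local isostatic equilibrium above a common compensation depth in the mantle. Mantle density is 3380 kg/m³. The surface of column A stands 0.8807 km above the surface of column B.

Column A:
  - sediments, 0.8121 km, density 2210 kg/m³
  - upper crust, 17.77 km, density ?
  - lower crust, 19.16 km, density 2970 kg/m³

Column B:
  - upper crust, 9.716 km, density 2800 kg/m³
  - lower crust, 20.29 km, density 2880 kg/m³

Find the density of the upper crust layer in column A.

Take the compensation level at the base of the deeper column (depth z_c below the surface of column A) and equate Σ ρ_i t_i down to z_c; mantle fills any gap and the z_c terms cancel.
Column A: 0.8121×2210 + 17.77×ρ + 19.16×2970 + (z_c − 37.7421)×3380
Column B: 0.8807×0 + 9.716×2800 + 20.29×2880 + (z_c − 0.8807 − 30.006)×3380
The z_c×3380 term appears on both sides and cancels. Collect the known terms of each column as K = Σ(ρt)_known − 3380 × (depth of known layers): K_A = 58699.941 − 3380×37.7421 = −68868.357; K_B = 85640 − 3380×(0.8807 + 30.006) = −18757.046.
Balance: K_A + 17.77×ρ = K_B, so ρ = (K_B − K_A)/17.77 = 50111.3/17.77 = 2820 kg/m³.

2820 kg/m³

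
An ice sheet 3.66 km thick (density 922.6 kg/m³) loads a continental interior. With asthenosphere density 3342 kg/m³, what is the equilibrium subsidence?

1.01 km

Balancing pressure at the compensation depth: the ice load ρ_ice t is balanced by mantle displaced below, ρ_m s.
s = t ρ_ice / ρ_m = 3.66 km × 922.6/3342 = 1.01 km.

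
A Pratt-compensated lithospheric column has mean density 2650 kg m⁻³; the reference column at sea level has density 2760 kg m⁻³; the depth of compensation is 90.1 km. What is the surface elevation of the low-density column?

3.74 km

ρ_ref D = ρ (D + h) → h = D (ρ_ref − ρ)/ρ.
h = 90.1 km × (2760 − 2650)/2650 = 3.74 km.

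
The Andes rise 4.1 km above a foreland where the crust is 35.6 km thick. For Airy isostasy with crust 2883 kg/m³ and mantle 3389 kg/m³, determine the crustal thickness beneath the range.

63.1 km

Root depth r = h ρ_c / (ρ_m − ρ_c) = 4.1 km × 2883 / 506 = 23.36 km.
Total thickness = T + h + r = 35.6 km + 4.1 km + 23.36 km = 63.1 km.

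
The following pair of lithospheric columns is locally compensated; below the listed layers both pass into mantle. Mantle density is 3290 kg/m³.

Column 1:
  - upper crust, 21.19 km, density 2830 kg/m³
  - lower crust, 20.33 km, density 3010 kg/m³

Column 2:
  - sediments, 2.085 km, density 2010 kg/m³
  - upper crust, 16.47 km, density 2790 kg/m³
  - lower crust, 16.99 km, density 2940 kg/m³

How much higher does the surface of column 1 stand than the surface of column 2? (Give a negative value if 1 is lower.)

For any compensation level in the mantle, the mantle terms cancel and isostasy reduces to e = (Σt_1 − Σt_2) − (Σ(ρt)_1 − Σ(ρt)_2) / ρ_m.
Σt_1 = 41.52 km; Σt_2 = 35.545 km; Σ(ρt)_1 = 121161; Σ(ρt)_2 = 100092.75 (in km·kg/m³).
e = (41.52 − 35.545) − (121161 − 100092.75) / 3290 = −0.429 km.

−0.429 km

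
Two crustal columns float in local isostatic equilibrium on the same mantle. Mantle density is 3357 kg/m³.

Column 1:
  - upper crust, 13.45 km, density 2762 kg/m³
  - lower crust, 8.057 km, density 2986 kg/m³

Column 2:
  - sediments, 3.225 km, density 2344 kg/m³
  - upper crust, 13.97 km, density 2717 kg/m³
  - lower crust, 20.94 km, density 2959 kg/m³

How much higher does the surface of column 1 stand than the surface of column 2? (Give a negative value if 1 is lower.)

−2.84 km

For any compensation level in the mantle, the mantle terms cancel and isostasy reduces to e = (Σt_1 − Σt_2) − (Σ(ρt)_1 − Σ(ρt)_2) / ρ_m.
Σt_1 = 21.507 km; Σt_2 = 38.135 km; Σ(ρt)_1 = 61207.102; Σ(ρt)_2 = 107477.35 (in km·kg/m³).
e = (21.507 − 38.135) − (61207.102 − 107477.35) / 3357 = −2.84 km.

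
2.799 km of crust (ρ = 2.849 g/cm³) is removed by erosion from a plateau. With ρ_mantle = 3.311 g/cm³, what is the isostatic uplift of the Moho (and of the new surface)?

2.41 km

Unloading: uplift u = e ρ_c/ρ_m = 2.799 km × 2.849/3.311 = 2.41 km.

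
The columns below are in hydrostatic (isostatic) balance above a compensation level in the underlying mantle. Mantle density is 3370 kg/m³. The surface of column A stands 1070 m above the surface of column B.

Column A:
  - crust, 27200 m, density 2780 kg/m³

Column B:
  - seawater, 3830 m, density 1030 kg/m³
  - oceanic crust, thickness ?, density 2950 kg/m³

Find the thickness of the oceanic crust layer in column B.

Take the compensation level at the base of the deeper column (depth z_c below the surface of column A) and equate Σ ρ_i t_i down to z_c; mantle fills any gap and the z_c terms cancel.
Column A: 27200×2780 + (z_c − 27200)×3370
Column B: 1070×0 + 3830×1030 + x×2950 + (z_c − 1070 − 3830 − x)×3370
The z_c×3370 term appears on both sides and cancels. Collect the known terms of each column as K = Σ(ρt)_known − 3370 × (depth of known layers): K_A = 75616000 − 3370×27200 = −16048000; K_B = 3944900 − 3370×(1070 + 3830) = −12568100.
Balance: K_A = K_B − x×(3370 − 2950), so x = (K_B − K_A)/(3370 − 2950) = 3479900/420 = 8290 m.

8290 m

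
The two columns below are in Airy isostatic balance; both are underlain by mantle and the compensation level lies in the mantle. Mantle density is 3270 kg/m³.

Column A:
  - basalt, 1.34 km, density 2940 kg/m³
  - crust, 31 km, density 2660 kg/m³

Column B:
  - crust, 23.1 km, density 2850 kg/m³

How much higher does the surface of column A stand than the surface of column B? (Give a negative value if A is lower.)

For any compensation level in the mantle, the mantle terms cancel and isostasy reduces to e = (Σt_A − Σt_B) − (Σ(ρt)_A − Σ(ρt)_B) / ρ_m.
Σt_A = 32.34 km; Σt_B = 23.1 km; Σ(ρt)_A = 86399.6; Σ(ρt)_B = 65835 (in km·kg/m³).
e = (32.34 − 23.1) − (86399.6 − 65835) / 3270 = 2.95 km.

2.95 km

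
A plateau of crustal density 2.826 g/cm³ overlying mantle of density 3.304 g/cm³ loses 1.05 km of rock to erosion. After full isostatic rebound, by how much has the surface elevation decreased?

0.152 km

Rebound u = e ρ_c/ρ_m = 1.05 km × 2.826/3.304 = 0.8981 km.
Net surface drop = e − u = 1.05 km − 0.8981 km = e (ρ_m − ρ_c)/ρ_m = 0.152 km.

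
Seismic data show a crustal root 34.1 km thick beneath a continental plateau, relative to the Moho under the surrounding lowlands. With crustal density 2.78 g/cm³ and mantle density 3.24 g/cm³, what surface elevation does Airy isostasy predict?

5.64 km

Balancing pressure at the compensation depth: ρ_c h = (ρ_m − ρ_c) r.
h = r (ρ_m − ρ_c) / ρ_c = 34.1 km × (3.24 − 2.78) / 2.78 = 5.64 km.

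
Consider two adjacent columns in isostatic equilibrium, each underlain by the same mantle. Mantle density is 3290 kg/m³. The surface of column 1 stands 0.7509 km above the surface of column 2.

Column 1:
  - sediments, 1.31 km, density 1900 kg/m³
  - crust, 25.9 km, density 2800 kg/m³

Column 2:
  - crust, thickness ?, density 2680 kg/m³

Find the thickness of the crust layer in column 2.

19.7 km

Take the compensation level at the base of the deeper column (depth z_c below the surface of column 1) and equate Σ ρ_i t_i down to z_c; mantle fills any gap and the z_c terms cancel.
Column 1: 1.31×1900 + 25.9×2800 + (z_c − 27.21)×3290
Column 2: 0.7509×0 + x×2680 + (z_c − 0.7509 − 0 − x)×3290
The z_c×3290 term appears on both sides and cancels. Collect the known terms of each column as K = Σ(ρt)_known − 3290 × (depth of known layers): K_1 = 75009 − 3290×27.21 = −14511.9; K_2 = 0 − 3290×(0.7509 + 0) = −2470.461.
Balance: K_1 = K_2 − x×(3290 − 2680), so x = (K_2 − K_1)/(3290 − 2680) = 12041.4/610 = 19.7 km.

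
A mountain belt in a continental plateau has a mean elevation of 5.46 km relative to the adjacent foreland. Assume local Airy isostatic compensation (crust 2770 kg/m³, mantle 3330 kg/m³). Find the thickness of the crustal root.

27 km

In Airy isostatic equilibrium: the weight of the topography is balanced by the buoyancy of the root, ρ_c h = (ρ_m − ρ_c) r.
r = h · ρ_c / (ρ_m − ρ_c) = 5.46 km × 2770 / (3330 − 2770) = 27 km.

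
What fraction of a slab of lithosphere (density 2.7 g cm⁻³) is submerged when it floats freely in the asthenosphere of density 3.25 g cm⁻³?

0.831

Submerged fraction = ρ_obj/ρ_fluid = 2.7/3.25 = 0.831.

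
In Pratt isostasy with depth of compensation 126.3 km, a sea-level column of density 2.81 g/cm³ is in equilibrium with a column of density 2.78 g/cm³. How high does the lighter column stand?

ρ_ref D = ρ (D + h) → h = D (ρ_ref − ρ)/ρ.
h = 126.3 km × (2.81 − 2.78)/2.78 = 1.36 km.

1.36 km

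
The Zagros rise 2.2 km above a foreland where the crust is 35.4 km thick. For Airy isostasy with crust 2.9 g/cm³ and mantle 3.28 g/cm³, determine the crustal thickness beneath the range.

Root depth r = h ρ_c / (ρ_m − ρ_c) = 2.2 km × 2.9 / 0.38 = 16.79 km.
Total thickness = T + h + r = 35.4 km + 2.2 km + 16.79 km = 54.4 km.

54.4 km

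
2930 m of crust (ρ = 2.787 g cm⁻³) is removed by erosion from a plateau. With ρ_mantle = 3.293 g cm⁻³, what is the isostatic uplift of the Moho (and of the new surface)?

2480 m

Unloading: uplift u = e ρ_c/ρ_m = 2930 m × 2.787/3.293 = 2480 m.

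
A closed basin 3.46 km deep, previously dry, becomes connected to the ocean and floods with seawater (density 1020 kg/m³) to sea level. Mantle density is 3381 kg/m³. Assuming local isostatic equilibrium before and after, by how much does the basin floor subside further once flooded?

After flooding the water column is d + s deep. Its weight must equal the weight of mantle displaced by the extra subsidence s: (d + s) ρ_w = s ρ_m.
s = d ρ_w / (ρ_m − ρ_w) = 3.46 km × 1020/(3381 − 1020) = 1.49 km.

1.49 km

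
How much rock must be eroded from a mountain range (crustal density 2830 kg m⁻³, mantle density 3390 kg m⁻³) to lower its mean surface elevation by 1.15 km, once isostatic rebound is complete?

Net drop Δ = e − u = e − e ρ_c/ρ_m = e (ρ_m − ρ_c)/ρ_m.
e = Δ ρ_m/(ρ_m − ρ_c) = 1.15 km × 3390/560 = 6.96 km.

6.96 km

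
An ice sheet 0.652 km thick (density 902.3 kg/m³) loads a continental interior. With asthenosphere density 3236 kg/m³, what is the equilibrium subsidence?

0.182 km

By Archimedes' principle applied to the lithosphere: the ice load ρ_ice t is balanced by mantle displaced below, ρ_m s.
s = t ρ_ice / ρ_m = 0.652 km × 902.3/3236 = 0.182 km.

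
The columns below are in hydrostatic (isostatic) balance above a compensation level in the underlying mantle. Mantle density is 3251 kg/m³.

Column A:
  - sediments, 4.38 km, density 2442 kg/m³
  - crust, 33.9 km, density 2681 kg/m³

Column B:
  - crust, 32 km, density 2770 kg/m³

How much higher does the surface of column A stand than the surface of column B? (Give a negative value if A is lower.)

For any compensation level in the mantle, the mantle terms cancel and isostasy reduces to e = (Σt_A − Σt_B) − (Σ(ρt)_A − Σ(ρt)_B) / ρ_m.
Σt_A = 38.28 km; Σt_B = 32 km; Σ(ρt)_A = 101581.86; Σ(ρt)_B = 88640 (in km·kg/m³).
e = (38.28 − 32) − (101581.86 − 88640) / 3251 = 2.3 km.

2.3 km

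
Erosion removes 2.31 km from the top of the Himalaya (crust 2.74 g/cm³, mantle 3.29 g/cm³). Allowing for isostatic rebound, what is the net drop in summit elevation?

0.386 km

Rebound u = e ρ_c/ρ_m = 2.31 km × 2.74/3.29 = 1.924 km.
Net surface drop = e − u = 2.31 km − 1.924 km = e (ρ_m − ρ_c)/ρ_m = 0.386 km.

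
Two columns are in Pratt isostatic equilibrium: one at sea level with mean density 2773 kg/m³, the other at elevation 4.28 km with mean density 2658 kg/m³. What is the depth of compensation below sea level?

ρ_ref D = ρ (D + h) → D (ρ_ref − ρ) = ρ h.
D = ρ h/(ρ_ref − ρ) = 2658 × 4.28 km/(2773 − 2658) = 98.9 km.

98.9 km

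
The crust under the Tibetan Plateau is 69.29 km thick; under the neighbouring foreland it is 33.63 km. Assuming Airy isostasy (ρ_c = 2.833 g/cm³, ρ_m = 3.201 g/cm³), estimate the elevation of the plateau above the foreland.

Excess crust Δ = 69.29 km − 33.63 km = 35.66 km, split between elevation h and root r with h + r = Δ.
Airy balance ρ_c h = (ρ_m − ρ_c) r gives r = h ρ_c/(ρ_m − ρ_c), so h (1 + ρ_c/(ρ_m − ρ_c)) = Δ, i.e. h = Δ (ρ_m − ρ_c)/ρ_m.
h = 35.66 km × 0.368/3.201 = 4.1 km.

4.1 km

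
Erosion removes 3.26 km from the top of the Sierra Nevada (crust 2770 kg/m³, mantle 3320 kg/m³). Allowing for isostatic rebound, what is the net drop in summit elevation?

Rebound u = e ρ_c/ρ_m = 3.26 km × 2770/3320 = 2.72 km.
Net surface drop = e − u = 3.26 km − 2.72 km = e (ρ_m − ρ_c)/ρ_m = 0.54 km.

0.54 km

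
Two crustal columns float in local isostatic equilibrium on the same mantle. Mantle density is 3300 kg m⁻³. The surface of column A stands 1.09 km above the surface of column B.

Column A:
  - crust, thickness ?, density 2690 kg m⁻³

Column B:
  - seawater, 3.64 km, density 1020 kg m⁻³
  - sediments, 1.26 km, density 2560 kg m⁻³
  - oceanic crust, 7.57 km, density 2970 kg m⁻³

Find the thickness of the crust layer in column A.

25.1 km

Take the compensation level at the base of the deeper column (depth z_c below the surface of column A) and equate Σ ρ_i t_i down to z_c; mantle fills any gap and the z_c terms cancel.
Column A: x×2690 + (z_c − 0 − x)×3300
Column B: 1.09×0 + 3.64×1020 + 1.26×2560 + 7.57×2970 + (z_c − 1.09 − 12.47)×3300
The z_c×3300 term appears on both sides and cancels. Collect the known terms of each column as K = Σ(ρt)_known − 3300 × (depth of known layers): K_A = 0 − 3300×0 = 0; K_B = 29421.3 − 3300×(1.09 + 12.47) = −15326.7.
Balance: K_A − x×(3300 − 2690) = K_B, so x = (K_A − K_B)/(3300 − 2690) = 15326.7/610 = 25.1 km.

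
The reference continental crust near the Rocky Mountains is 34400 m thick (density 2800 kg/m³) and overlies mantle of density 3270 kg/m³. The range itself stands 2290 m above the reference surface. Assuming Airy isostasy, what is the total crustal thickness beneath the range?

Root depth r = h ρ_c / (ρ_m − ρ_c) = 2290 m × 2800 / 470 = 13640 m.
Total thickness = T + h + r = 34400 m + 2290 m + 13640 m = 50300 m.

50300 m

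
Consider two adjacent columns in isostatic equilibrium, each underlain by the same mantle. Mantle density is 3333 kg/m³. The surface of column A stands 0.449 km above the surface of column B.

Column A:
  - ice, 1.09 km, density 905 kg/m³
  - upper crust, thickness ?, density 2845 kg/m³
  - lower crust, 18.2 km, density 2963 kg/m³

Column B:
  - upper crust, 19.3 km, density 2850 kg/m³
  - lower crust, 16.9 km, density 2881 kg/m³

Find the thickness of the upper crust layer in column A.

18.6 km

Take the compensation level at the base of the deeper column (depth z_c below the surface of column A) and equate Σ ρ_i t_i down to z_c; mantle fills any gap and the z_c terms cancel.
Column A: 1.09×905 + x×2845 + 18.2×2963 + (z_c − 19.29 − x)×3333
Column B: 0.449×0 + 19.3×2850 + 16.9×2881 + (z_c − 0.449 − 36.2)×3333
The z_c×3333 term appears on both sides and cancels. Collect the known terms of each column as K = Σ(ρt)_known − 3333 × (depth of known layers): K_A = 54913.05 − 3333×19.29 = −9380.52; K_B = 103693.9 − 3333×(0.449 + 36.2) = −18457.217.
Balance: K_A − x×(3333 − 2845) = K_B, so x = (K_A − K_B)/(3333 − 2845) = 9076.7/488 = 18.6 km.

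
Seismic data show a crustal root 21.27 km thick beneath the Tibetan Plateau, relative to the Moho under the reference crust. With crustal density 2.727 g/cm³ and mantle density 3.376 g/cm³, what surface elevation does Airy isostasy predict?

5.06 km

Equating mass per unit area of the two columns: ρ_c h = (ρ_m − ρ_c) r.
h = r (ρ_m − ρ_c) / ρ_c = 21.27 km × (3.376 − 2.727) / 2.727 = 5.06 km.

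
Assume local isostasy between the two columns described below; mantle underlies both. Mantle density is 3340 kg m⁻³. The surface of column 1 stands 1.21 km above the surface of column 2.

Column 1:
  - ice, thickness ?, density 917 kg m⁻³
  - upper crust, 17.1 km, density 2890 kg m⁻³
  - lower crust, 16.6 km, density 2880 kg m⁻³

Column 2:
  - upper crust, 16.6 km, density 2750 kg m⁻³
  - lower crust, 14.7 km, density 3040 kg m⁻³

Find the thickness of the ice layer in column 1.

1.2 km

Take the compensation level at the base of the deeper column (depth z_c below the surface of column 1) and equate Σ ρ_i t_i down to z_c; mantle fills any gap and the z_c terms cancel.
Column 1: x×917 + 17.1×2890 + 16.6×2880 + (z_c − 33.7 − x)×3340
Column 2: 1.21×0 + 16.6×2750 + 14.7×3040 + (z_c − 1.21 − 31.3)×3340
The z_c×3340 term appears on both sides and cancels. Collect the known terms of each column as K = Σ(ρt)_known − 3340 × (depth of known layers): K_1 = 97227 − 3340×33.7 = −15331; K_2 = 90338 − 3340×(1.21 + 31.3) = −18245.4.
Balance: K_1 − x×(3340 − 917) = K_2, so x = (K_1 − K_2)/(3340 − 917) = 2914.4/2423 = 1.2 km.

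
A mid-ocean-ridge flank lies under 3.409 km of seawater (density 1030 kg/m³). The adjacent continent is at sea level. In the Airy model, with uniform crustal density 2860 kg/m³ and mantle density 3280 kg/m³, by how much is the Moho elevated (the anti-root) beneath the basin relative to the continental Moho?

14.9 km

Equating mass per unit area of the two columns: replacing crust with seawater at the top is compensated by replacing crust with mantle at the base: d (ρ_c − ρ_w) = a (ρ_m − ρ_c).
a = d (ρ_c − ρ_w)/(ρ_m − ρ_c) = 3.409 km × 1830/420 = 14.9 km.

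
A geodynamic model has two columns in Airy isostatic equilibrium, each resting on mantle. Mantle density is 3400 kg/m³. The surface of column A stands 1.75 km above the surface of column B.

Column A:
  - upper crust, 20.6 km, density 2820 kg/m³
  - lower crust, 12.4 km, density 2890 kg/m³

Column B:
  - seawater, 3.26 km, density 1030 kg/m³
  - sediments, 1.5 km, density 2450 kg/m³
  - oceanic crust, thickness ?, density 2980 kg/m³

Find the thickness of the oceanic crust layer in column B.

Take the compensation level at the base of the deeper column (depth z_c below the surface of column A) and equate Σ ρ_i t_i down to z_c; mantle fills any gap and the z_c terms cancel.
Column A: 20.6×2820 + 12.4×2890 + (z_c − 33)×3400
Column B: 1.75×0 + 3.26×1030 + 1.5×2450 + x×2980 + (z_c − 1.75 − 4.76 − x)×3400
The z_c×3400 term appears on both sides and cancels. Collect the known terms of each column as K = Σ(ρt)_known − 3400 × (depth of known layers): K_A = 93928 − 3400×33 = −18272; K_B = 7032.8 − 3400×(1.75 + 4.76) = −15101.2.
Balance: K_A = K_B − x×(3400 − 2980), so x = (K_B − K_A)/(3400 − 2980) = 3170.8/420 = 7.55 km.

7.55 km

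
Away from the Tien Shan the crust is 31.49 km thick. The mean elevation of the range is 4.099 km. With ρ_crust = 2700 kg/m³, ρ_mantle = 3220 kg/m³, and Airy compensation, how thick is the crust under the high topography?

56.9 km

Root depth r = h ρ_c / (ρ_m − ρ_c) = 4.099 km × 2700 / 520 = 21.28 km.
Total thickness = T + h + r = 31.49 km + 4.099 km + 21.28 km = 56.9 km.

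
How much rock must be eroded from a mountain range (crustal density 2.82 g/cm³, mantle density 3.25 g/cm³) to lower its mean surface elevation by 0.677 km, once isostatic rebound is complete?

5.12 km

Net drop Δ = e − u = e − e ρ_c/ρ_m = e (ρ_m − ρ_c)/ρ_m.
e = Δ ρ_m/(ρ_m − ρ_c) = 0.677 km × 3.25/0.43 = 5.12 km.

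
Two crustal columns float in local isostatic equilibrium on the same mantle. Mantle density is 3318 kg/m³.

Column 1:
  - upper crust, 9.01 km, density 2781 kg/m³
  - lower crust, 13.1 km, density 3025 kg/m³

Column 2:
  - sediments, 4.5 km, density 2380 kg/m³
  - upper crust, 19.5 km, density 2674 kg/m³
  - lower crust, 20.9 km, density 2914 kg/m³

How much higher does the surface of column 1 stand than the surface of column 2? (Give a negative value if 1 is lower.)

−4.99 km

For any compensation level in the mantle, the mantle terms cancel and isostasy reduces to e = (Σt_1 − Σt_2) − (Σ(ρt)_1 − Σ(ρt)_2) / ρ_m.
Σt_1 = 22.11 km; Σt_2 = 44.9 km; Σ(ρt)_1 = 64684.31; Σ(ρt)_2 = 123755.6 (in km·kg/m³).
e = (22.11 − 44.9) − (64684.31 − 123755.6) / 3318 = −4.99 km.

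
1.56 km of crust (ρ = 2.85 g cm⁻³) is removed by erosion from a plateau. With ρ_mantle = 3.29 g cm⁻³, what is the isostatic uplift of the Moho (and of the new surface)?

Unloading: uplift u = e ρ_c/ρ_m = 1.56 km × 2.85/3.29 = 1.35 km.

1.35 km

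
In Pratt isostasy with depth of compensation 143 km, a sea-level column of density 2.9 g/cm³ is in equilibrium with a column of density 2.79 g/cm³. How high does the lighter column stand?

ρ_ref D = ρ (D + h) → h = D (ρ_ref − ρ)/ρ.
h = 143 km × (2.9 − 2.79)/2.79 = 5.64 km.

5.64 km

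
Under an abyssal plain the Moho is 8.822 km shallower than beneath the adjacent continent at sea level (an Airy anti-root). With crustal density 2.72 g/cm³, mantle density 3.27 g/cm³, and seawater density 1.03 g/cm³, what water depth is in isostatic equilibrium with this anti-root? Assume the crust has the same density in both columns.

2.87 km

Replacing a thickness d of crust by seawater at the top must be balanced by replacing crust with mantle at the base: d (ρ_c − ρ_w) = a (ρ_m − ρ_c).
d = a (ρ_m − ρ_c)/(ρ_c − ρ_w) = 8.822 km × 0.55/1.69 = 2.87 km.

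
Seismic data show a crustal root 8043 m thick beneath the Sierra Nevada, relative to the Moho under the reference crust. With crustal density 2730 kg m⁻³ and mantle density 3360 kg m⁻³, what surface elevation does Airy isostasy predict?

1860 m

Isostatic balance requires: ρ_c h = (ρ_m − ρ_c) r.
h = r (ρ_m − ρ_c) / ρ_c = 8043 m × (3360 − 2730) / 2730 = 1860 m.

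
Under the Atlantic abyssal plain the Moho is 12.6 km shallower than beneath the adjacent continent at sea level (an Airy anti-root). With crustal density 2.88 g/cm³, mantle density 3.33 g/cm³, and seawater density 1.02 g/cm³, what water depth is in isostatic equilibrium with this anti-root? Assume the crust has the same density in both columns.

Replacing a thickness d of crust by seawater at the top must be balanced by replacing crust with mantle at the base: d (ρ_c − ρ_w) = a (ρ_m − ρ_c).
d = a (ρ_m − ρ_c)/(ρ_c − ρ_w) = 12.6 km × 0.45/1.86 = 3.05 km.

3.05 km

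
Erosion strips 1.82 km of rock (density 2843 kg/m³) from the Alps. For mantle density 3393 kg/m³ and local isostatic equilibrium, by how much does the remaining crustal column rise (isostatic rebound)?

Unloading: uplift u = e ρ_c/ρ_m = 1.82 km × 2843/3393 = 1.52 km.

1.52 km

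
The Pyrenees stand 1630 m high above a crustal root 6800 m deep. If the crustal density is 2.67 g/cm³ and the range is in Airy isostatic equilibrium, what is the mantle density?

3.31 g/cm³

Airy balance: ρ_c h = (ρ_m − ρ_c) r → ρ_m = ρ_c (1 + h/r).
ρ_m = 2.67 × (1 + 1630 m/6800 m) = 3.31 g/cm³.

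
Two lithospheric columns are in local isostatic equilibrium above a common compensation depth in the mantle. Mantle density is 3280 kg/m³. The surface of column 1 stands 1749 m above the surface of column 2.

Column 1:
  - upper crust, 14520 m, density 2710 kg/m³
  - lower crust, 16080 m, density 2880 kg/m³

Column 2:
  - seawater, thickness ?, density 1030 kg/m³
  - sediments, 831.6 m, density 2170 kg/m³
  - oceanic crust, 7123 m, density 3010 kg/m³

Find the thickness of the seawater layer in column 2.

Take the compensation level at the base of the deeper column (depth z_c below the surface of column 1) and equate Σ ρ_i t_i down to z_c; mantle fills any gap and the z_c terms cancel.
Column 1: 14520×2710 + 16080×2880 + (z_c − 30600)×3280
Column 2: 1749×0 + x×1030 + 831.6×2170 + 7123×3010 + (z_c − 1749 − 7954.6 − x)×3280
The z_c×3280 term appears on both sides and cancels. Collect the known terms of each column as K = Σ(ρt)_known − 3280 × (depth of known layers): K_1 = 85659600 − 3280×30600 = −14708400; K_2 = 23244802 − 3280×(1749 + 7954.6) = −8583006.
Balance: K_1 = K_2 − x×(3280 − 1030), so x = (K_2 − K_1)/(3280 − 1030) = 6125390/2250 = 2720 m.

2720 m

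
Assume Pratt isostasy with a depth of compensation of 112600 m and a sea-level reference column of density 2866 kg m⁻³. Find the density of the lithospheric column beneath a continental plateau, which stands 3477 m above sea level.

Pratt balance: ρ_ref D = ρ (D + h).
ρ = ρ_ref D/(D + h) = 2866 × 112600 m/(112600 m + 3477 m) = 2780 kg m⁻³.

2780 kg m⁻³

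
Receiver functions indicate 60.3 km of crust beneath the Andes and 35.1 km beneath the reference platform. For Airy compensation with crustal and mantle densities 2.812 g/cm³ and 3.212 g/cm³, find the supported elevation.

Excess crust Δ = 60.3 km − 35.1 km = 25.2 km, split between elevation h and root r with h + r = Δ.
Airy balance ρ_c h = (ρ_m − ρ_c) r gives r = h ρ_c/(ρ_m − ρ_c), so h (1 + ρ_c/(ρ_m − ρ_c)) = Δ, i.e. h = Δ (ρ_m − ρ_c)/ρ_m.
h = 25.2 km × 0.4/3.212 = 3.14 km.

3.14 km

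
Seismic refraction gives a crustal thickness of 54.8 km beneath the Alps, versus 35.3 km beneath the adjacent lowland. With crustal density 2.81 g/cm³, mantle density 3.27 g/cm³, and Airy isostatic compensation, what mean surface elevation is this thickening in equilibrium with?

2.74 km

Excess crust Δ = 54.8 km − 35.3 km = 19.5 km, split between elevation h and root r with h + r = Δ.
Airy balance ρ_c h = (ρ_m − ρ_c) r gives r = h ρ_c/(ρ_m − ρ_c), so h (1 + ρ_c/(ρ_m − ρ_c)) = Δ, i.e. h = Δ (ρ_m − ρ_c)/ρ_m.
h = 19.5 km × 0.46/3.27 = 2.74 km.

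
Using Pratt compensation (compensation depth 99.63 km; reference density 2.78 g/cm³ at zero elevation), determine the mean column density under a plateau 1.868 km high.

2.73 g/cm³

Pratt balance: ρ_ref D = ρ (D + h).
ρ = ρ_ref D/(D + h) = 2.78 × 99.63 km/(99.63 km + 1.868 km) = 2.73 g/cm³.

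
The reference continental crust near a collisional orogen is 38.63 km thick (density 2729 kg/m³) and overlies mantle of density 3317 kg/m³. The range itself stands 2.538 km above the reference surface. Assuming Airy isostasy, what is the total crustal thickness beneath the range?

Root depth r = h ρ_c / (ρ_m − ρ_c) = 2.538 km × 2729 / 588 = 11.78 km.
Total thickness = T + h + r = 38.63 km + 2.538 km + 11.78 km = 52.9 km.

52.9 km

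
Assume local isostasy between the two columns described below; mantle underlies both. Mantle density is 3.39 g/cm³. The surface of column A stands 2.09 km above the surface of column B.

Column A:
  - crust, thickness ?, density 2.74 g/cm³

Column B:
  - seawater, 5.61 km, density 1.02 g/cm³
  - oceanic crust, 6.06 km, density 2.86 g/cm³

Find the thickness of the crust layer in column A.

Take the compensation level at the base of the deeper column (depth z_c below the surface of column A) and equate Σ ρ_i t_i down to z_c; mantle fills any gap and the z_c terms cancel.
Column A: x×2.74 + (z_c − 0 − x)×3.39
Column B: 2.09×0 + 5.61×1.02 + 6.06×2.86 + (z_c − 2.09 − 11.67)×3.39
The z_c×3.39 term appears on both sides and cancels. Collect the known terms of each column as K = Σ(ρt)_known − 3.39 × (depth of known layers): K_A = 0 − 3.39×0 = 0; K_B = 23.0538 − 3.39×(2.09 + 11.67) = −23.5926.
Balance: K_A − x×(3.39 − 2.74) = K_B, so x = (K_A − K_B)/(3.39 − 2.74) = 23.5926/0.65 = 36.3 km.

36.3 km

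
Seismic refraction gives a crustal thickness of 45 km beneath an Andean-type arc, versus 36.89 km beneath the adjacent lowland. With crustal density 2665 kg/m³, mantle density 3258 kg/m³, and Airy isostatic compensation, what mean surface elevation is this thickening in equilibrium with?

Excess crust Δ = 45 km − 36.89 km = 8.11 km, split between elevation h and root r with h + r = Δ.
Airy balance ρ_c h = (ρ_m − ρ_c) r gives r = h ρ_c/(ρ_m − ρ_c), so h (1 + ρ_c/(ρ_m − ρ_c)) = Δ, i.e. h = Δ (ρ_m − ρ_c)/ρ_m.
h = 8.11 km × 593/3258 = 1.48 km.

1.48 km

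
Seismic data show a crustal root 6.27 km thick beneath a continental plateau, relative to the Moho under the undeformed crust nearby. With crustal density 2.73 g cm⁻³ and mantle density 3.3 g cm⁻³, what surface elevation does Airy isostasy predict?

For local isostatic compensation: ρ_c h = (ρ_m − ρ_c) r.
h = r (ρ_m − ρ_c) / ρ_c = 6.27 km × (3.3 − 2.73) / 2.73 = 1.31 km.

1.31 km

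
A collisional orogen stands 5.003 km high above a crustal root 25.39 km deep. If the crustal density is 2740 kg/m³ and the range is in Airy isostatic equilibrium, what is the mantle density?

3280 kg/m³

Airy balance: ρ_c h = (ρ_m − ρ_c) r → ρ_m = ρ_c (1 + h/r).
ρ_m = 2740 × (1 + 5.003 km/25.39 km) = 3280 kg/m³.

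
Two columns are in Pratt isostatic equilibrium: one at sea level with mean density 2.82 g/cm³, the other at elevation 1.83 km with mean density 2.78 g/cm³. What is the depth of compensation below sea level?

ρ_ref D = ρ (D + h) → D (ρ_ref − ρ) = ρ h.
D = ρ h/(ρ_ref − ρ) = 2.78 × 1.83 km/(2.82 − 2.78) = 127 km.

127 km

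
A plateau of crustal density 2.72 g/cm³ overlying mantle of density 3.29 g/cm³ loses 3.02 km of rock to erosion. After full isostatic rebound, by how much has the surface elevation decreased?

Rebound u = e ρ_c/ρ_m = 3.02 km × 2.72/3.29 = 2.497 km.
Net surface drop = e − u = 3.02 km − 2.497 km = e (ρ_m − ρ_c)/ρ_m = 0.523 km.

0.523 km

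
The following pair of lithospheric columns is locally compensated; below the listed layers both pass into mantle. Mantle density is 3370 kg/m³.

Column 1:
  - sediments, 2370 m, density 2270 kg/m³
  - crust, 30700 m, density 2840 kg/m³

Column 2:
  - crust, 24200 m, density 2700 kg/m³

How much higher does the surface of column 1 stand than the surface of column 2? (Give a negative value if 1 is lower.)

791 m

For any compensation level in the mantle, the mantle terms cancel and isostasy reduces to e = (Σt_1 − Σt_2) − (Σ(ρt)_1 − Σ(ρt)_2) / ρ_m.
Σt_1 = 33070 m; Σt_2 = 24200 m; Σ(ρt)_1 = 92567900; Σ(ρt)_2 = 65340000 (in m·kg/m³).
e = (33070 − 24200) − (92567900 − 65340000) / 3370 = 791 m.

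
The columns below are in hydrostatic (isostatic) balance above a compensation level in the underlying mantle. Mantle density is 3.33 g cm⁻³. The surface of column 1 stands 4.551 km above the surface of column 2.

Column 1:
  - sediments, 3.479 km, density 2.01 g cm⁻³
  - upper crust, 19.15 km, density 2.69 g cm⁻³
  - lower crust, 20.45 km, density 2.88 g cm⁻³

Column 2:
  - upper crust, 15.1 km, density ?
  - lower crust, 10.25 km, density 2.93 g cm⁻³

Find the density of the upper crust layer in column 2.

2.88 g cm⁻³

Take the compensation level at the base of the deeper column (depth z_c below the surface of column 1) and equate Σ ρ_i t_i down to z_c; mantle fills any gap and the z_c terms cancel.
Column 1: 3.479×2.01 + 19.15×2.69 + 20.45×2.88 + (z_c − 43.079)×3.33
Column 2: 4.551×0 + 15.1×ρ + 10.25×2.93 + (z_c − 4.551 − 25.35)×3.33
The z_c×3.33 term appears on both sides and cancels. Collect the known terms of each column as K = Σ(ρt)_known − 3.33 × (depth of known layers): K_1 = 117.40229 − 3.33×43.079 = −26.05078; K_2 = 30.0325 − 3.33×(4.551 + 25.35) = −69.53783.
Balance: K_1 = K_2 + 15.1×ρ, so ρ = (K_1 − K_2)/15.1 = 43.487/15.1 = 2.88 g cm⁻³.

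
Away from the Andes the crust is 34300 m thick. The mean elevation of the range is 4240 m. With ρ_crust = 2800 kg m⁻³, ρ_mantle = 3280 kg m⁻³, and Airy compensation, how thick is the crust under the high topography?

Root depth r = h ρ_c / (ρ_m − ρ_c) = 4240 m × 2800 / 480 = 24730 m.
Total thickness = T + h + r = 34300 m + 4240 m + 24730 m = 63300 m.

63300 m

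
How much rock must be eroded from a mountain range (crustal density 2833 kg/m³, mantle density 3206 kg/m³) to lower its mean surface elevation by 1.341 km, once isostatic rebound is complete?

Net drop Δ = e − u = e − e ρ_c/ρ_m = e (ρ_m − ρ_c)/ρ_m.
e = Δ ρ_m/(ρ_m − ρ_c) = 1.341 km × 3206/373 = 11.5 km.

11.5 km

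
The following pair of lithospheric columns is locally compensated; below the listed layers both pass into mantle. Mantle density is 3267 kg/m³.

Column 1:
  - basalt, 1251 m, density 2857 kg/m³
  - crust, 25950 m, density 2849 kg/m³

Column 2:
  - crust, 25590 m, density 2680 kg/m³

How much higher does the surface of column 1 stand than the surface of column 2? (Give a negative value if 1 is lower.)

For any compensation level in the mantle, the mantle terms cancel and isostasy reduces to e = (Σt_1 − Σt_2) − (Σ(ρt)_1 − Σ(ρt)_2) / ρ_m.
Σt_1 = 27201 m; Σt_2 = 25590 m; Σ(ρt)_1 = 77505657; Σ(ρt)_2 = 68581200 (in m·kg/m³).
e = (27201 − 25590) − (77505657 − 68581200) / 3267 = −1120 m.

−1120 m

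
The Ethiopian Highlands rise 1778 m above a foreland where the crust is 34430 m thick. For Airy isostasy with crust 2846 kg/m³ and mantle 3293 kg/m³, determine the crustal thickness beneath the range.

47500 m

Root depth r = h ρ_c / (ρ_m − ρ_c) = 1778 m × 2846 / 447 = 11320 m.
Total thickness = T + h + r = 34430 m + 1778 m + 11320 m = 47500 m.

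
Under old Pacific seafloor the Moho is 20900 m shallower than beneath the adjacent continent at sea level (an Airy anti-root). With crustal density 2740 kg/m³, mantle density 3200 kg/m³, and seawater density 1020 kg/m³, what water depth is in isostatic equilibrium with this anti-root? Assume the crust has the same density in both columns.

Replacing a thickness d of crust by seawater at the top must be balanced by replacing crust with mantle at the base: d (ρ_c − ρ_w) = a (ρ_m − ρ_c).
d = a (ρ_m − ρ_c)/(ρ_c − ρ_w) = 20900 m × 460/1720 = 5590 m.

5590 m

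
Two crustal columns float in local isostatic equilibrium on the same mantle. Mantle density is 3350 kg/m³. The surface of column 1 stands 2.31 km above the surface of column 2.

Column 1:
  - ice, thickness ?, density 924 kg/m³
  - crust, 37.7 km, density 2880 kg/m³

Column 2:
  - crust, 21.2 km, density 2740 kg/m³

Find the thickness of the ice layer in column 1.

Take the compensation level at the base of the deeper column (depth z_c below the surface of column 1) and equate Σ ρ_i t_i down to z_c; mantle fills any gap and the z_c terms cancel.
Column 1: x×924 + 37.7×2880 + (z_c − 37.7 − x)×3350
Column 2: 2.31×0 + 21.2×2740 + (z_c − 2.31 − 21.2)×3350
The z_c×3350 term appears on both sides and cancels. Collect the known terms of each column as K = Σ(ρt)_known − 3350 × (depth of known layers): K_1 = 108576 − 3350×37.7 = −17719; K_2 = 58088 − 3350×(2.31 + 21.2) = −20670.5.
Balance: K_1 − x×(3350 − 924) = K_2, so x = (K_1 − K_2)/(3350 − 924) = 2951.5/2426 = 1.22 km.

1.22 km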